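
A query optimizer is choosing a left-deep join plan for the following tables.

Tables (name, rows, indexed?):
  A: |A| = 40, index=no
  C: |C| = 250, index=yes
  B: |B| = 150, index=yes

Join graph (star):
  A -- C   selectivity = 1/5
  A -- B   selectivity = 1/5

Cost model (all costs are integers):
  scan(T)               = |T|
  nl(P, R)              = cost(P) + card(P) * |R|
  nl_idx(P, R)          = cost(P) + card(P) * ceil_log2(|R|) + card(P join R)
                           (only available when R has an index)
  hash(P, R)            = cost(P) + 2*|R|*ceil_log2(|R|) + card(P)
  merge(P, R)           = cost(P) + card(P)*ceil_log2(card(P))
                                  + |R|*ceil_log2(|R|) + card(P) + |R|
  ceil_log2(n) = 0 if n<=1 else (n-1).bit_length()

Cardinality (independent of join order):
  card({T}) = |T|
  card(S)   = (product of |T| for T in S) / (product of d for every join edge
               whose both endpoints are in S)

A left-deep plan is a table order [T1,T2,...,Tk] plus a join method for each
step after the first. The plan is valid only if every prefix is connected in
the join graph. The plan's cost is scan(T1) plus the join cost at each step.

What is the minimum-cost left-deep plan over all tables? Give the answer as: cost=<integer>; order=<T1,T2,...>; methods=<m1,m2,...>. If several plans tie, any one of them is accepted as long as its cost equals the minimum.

Selinger DP (subsets sized 1..n):
  {A}: scan cost=40, card=40
  {C}: scan cost=250, card=250
  {B}: scan cost=150, card=150
  {AC}: card=2000; try (A,hash)→980, (C,nl_idx)→2360, (C,merge)→2570, (A,merge)→2780, (C,hash)→4080, (C,nl)→10040 …(+1); best=980 via (A,hash)
  {AB}: card=1200; try (A,hash)→780, (B,nl_idx)→1560, (B,merge)→1670, (A,merge)→1780, (B,hash)→2480, (B,nl)→6040 …(+1); best=780 via (A,hash)
  {ABC}: card=60000; try (B,hash)→5380, (C,hash)→5980, (C,merge)→17430, (B,merge)→26330, (C,nl_idx)→70380, (B,nl_idx)→76980 …(+2); best=5380 via (B,hash)

cost=5380; order=C,A,B; methods=hash,hash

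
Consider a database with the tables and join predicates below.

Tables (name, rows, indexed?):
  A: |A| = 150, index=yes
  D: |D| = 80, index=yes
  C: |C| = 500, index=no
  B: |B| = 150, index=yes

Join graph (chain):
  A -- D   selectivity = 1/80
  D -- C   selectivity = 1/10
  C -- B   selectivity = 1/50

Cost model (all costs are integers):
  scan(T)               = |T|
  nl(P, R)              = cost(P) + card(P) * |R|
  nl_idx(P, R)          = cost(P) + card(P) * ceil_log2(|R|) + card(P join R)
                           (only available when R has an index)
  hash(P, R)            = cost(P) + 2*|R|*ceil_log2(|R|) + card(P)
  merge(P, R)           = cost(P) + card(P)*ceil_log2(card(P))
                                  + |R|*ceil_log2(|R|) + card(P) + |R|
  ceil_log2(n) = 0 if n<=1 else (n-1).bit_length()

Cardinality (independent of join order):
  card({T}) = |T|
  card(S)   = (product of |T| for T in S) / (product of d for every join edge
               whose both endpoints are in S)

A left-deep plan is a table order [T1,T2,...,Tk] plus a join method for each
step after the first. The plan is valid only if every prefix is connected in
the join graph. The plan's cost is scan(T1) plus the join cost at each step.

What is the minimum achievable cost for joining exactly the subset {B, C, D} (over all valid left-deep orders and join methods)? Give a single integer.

Selinger DP over subsets of {B,C,D}:
  {D}: scan cost=80, card=80
  {C}: scan cost=500, card=500
  {B}: scan cost=150, card=150
  {CD}: card=4000; try (D,hash)→2120, (C,merge)→5720, (D,merge)→6140, (D,nl_idx)→8000, (C,hash)→9160, (C,nl)→40080 …(+1); best=2120 via (D,hash)
  {BC}: card=1500; try (B,hash)→3400, (B,nl_idx)→6000, (C,merge)→6500, (B,merge)→6850, (C,hash)→9300, (C,nl)→75150 …(+1); best=3400 via (B,hash)
  {BCD}: card=12000; try (D,hash)→6020, (B,hash)→8520, (D,merge)→22040, (D,nl_idx)→25900, (B,nl_idx)→46120, (B,merge)→55470 …(+2); best=6020 via (D,hash)

6020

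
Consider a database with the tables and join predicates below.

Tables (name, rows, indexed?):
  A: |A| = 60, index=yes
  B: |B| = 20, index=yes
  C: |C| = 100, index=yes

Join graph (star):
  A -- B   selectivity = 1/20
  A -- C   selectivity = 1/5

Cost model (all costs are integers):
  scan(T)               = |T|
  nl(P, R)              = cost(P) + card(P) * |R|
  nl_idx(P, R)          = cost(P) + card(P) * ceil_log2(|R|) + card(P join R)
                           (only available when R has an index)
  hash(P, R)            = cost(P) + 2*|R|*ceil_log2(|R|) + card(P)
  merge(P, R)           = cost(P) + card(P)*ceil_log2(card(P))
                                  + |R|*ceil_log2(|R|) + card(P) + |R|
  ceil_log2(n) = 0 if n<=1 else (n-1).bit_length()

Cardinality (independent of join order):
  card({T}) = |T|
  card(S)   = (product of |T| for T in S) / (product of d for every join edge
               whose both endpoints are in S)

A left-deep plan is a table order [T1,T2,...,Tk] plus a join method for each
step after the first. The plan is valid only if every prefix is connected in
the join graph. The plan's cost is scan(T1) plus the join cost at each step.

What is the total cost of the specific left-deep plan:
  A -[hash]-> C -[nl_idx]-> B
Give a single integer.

8720

step 1: scan A: cost=60, card=60
step 2: join C via hash
    card(P join C) = 60*100/(5) = 1200
    cost = 60 + 2*100*7 + 60 = 1520
step 3: join B via nl_idx
    card(P join B) = 1200*20/(20) = 1200
    cost = 1520 + 1200*5 + 1200 = 8720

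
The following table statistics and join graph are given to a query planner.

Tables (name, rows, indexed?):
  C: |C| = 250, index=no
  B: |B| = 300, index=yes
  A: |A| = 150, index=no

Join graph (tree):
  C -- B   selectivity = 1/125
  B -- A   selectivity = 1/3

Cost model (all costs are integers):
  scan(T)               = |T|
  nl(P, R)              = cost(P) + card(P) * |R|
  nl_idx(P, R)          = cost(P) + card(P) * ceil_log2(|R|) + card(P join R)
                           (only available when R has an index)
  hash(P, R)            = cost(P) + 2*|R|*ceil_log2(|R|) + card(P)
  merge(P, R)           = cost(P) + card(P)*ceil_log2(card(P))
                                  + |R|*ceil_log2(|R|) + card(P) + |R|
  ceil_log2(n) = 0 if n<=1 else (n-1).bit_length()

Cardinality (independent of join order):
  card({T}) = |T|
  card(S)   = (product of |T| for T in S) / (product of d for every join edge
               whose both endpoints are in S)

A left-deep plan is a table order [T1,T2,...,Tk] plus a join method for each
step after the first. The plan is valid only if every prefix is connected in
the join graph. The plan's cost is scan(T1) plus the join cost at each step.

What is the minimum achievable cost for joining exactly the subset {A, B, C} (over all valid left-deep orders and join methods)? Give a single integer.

6100

Selinger DP over subsets of {A,B,C}:
  {C}: scan cost=250, card=250
  {B}: scan cost=300, card=300
  {A}: scan cost=150, card=150
  {BC}: card=600; try (B,nl_idx)→3100, (C,hash)→4600, (B,merge)→5500, (C,merge)→5550, (B,hash)→5900, (B,nl)→75250 …(+1); best=3100 via (B,nl_idx)
  {AB}: card=15000; try (A,hash)→3000, (B,merge)→4500, (A,merge)→4650, (B,hash)→5700, (B,nl_idx)→16500, (B,nl)→45150 …(+1); best=3000 via (A,hash)
  {ABC}: card=30000; try (A,hash)→6100, (A,merge)→11050, (C,hash)→22000, (A,nl)→93100, (C,merge)→230250, (C,nl)→3753000; best=6100 via (A,hash)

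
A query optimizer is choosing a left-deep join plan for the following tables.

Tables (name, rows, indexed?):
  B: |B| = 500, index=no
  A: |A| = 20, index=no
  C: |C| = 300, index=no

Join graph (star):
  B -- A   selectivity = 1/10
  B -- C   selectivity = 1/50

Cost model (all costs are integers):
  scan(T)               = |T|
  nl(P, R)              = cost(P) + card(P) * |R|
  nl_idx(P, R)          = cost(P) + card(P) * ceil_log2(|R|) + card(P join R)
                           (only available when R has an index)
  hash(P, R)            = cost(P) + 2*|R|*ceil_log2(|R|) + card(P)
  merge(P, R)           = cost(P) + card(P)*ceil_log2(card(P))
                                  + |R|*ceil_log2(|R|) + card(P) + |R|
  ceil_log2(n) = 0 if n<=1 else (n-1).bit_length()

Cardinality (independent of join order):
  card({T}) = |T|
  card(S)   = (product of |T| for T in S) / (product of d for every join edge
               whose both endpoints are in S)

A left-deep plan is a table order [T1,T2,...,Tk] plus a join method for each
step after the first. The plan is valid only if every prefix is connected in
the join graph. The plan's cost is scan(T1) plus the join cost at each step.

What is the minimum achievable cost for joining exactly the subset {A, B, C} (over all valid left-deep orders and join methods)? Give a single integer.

Selinger DP over subsets of {A,B,C}:
  {B}: scan cost=500, card=500
  {A}: scan cost=20, card=20
  {C}: scan cost=300, card=300
  {AB}: card=1000; try (A,hash)→1200, (B,merge)→5140, (A,merge)→5620, (B,hash)→9040, (B,nl)→10020, (A,nl)→10500; best=1200 via (A,hash)
  {BC}: card=3000; try (C,hash)→6400, (B,merge)→8300, (C,merge)→8500, (B,hash)→9600, (B,nl)→150300, (C,nl)→150500; best=6400 via (C,hash)
  {ABC}: card=6000; try (C,hash)→7600, (A,hash)→9600, (C,merge)→15200, (A,merge)→45520, (A,nl)→66400, (C,nl)→301200; best=7600 via (C,hash)

7600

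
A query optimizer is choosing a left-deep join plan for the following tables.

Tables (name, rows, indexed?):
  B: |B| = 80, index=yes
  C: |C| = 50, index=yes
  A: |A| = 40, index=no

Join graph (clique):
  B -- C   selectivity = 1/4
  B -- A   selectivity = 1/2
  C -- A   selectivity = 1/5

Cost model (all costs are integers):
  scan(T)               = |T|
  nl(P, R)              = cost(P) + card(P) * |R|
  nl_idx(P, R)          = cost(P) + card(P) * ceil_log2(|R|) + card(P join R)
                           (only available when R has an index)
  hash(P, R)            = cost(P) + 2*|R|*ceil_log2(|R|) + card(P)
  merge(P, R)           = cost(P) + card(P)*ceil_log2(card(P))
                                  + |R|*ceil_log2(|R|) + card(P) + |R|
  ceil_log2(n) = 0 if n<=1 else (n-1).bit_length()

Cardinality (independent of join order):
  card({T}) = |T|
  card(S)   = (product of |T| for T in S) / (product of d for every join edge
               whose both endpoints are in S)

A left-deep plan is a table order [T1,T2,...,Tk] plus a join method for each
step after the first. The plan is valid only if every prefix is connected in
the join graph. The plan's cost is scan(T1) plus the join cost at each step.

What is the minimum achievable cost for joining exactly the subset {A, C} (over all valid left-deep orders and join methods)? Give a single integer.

580

Selinger DP over subsets of {A,C}:
  {C}: scan cost=50, card=50
  {A}: scan cost=40, card=40
  {AC}: card=400; try (A,hash)→580, (C,merge)→670, (C,hash)→680, (C,nl_idx)→680, (A,merge)→680, (C,nl)→2040 …(+1); best=580 via (A,hash)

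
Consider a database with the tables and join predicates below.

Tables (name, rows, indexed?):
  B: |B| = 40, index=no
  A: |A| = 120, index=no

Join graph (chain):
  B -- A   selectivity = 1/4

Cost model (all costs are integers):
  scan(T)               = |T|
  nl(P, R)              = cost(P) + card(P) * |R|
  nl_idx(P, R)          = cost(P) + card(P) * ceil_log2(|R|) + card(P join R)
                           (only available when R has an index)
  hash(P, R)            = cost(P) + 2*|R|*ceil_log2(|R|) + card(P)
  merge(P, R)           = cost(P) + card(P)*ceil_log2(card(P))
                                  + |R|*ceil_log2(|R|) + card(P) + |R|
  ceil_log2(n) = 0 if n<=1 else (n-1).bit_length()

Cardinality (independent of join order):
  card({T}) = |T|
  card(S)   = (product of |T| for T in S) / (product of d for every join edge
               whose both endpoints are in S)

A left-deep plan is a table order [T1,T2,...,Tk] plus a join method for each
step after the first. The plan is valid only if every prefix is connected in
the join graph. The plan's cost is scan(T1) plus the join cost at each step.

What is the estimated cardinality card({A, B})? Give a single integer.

1200

Tables in S: A(120), B(40)
Edges inside S: B-A(d=4)
numerator = 120 * 40 = 4800
denominator = 4 = 4
card(S) = 4800 / 4 = 1200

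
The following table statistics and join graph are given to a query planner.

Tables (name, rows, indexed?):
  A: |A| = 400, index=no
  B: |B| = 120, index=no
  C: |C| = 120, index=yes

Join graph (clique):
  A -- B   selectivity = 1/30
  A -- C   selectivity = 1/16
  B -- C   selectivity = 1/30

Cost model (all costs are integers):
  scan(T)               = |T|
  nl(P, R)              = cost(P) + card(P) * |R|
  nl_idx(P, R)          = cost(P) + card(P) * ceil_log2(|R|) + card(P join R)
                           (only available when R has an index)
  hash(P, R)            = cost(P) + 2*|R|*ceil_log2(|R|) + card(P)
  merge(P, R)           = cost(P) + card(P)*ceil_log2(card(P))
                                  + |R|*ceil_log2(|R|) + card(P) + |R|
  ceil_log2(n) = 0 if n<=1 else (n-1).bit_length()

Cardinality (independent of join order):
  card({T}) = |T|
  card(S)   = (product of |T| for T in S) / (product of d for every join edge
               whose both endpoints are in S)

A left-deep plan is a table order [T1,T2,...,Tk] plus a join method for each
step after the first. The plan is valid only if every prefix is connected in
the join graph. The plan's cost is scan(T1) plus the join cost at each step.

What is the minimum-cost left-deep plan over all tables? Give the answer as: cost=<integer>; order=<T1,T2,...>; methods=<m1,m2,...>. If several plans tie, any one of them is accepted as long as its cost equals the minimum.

Selinger DP (subsets sized 1..n):
  {A}: scan cost=400, card=400
  {B}: scan cost=120, card=120
  {C}: scan cost=120, card=120
  {AB}: card=1600; try (B,hash)→2480, (A,merge)→5080, (B,merge)→5360, (A,hash)→7440, (A,nl)→48120, (B,nl)→48400; best=2480 via (B,hash)
  {AC}: card=3000; try (C,hash)→2480, (A,merge)→5080, (C,merge)→5360, (C,nl_idx)→6200, (A,hash)→7440, (A,nl)→48120 …(+1); best=2480 via (C,hash)
  {BC}: card=480; try (C,nl_idx)→1440, (C,hash)→1920, (B,hash)→1920, (C,merge)→2040, (B,merge)→2040, (C,nl)→14520 …(+1); best=1440 via (C,nl_idx)
  {ABC}: card=400; try (C,hash)→5760, (B,hash)→7160, (A,hash)→9120, (A,merge)→10240, (C,nl_idx)→14080, (C,merge)→22640 …(+4); best=5760 via (C,hash)

cost=5760; order=A,B,C; methods=hash,hash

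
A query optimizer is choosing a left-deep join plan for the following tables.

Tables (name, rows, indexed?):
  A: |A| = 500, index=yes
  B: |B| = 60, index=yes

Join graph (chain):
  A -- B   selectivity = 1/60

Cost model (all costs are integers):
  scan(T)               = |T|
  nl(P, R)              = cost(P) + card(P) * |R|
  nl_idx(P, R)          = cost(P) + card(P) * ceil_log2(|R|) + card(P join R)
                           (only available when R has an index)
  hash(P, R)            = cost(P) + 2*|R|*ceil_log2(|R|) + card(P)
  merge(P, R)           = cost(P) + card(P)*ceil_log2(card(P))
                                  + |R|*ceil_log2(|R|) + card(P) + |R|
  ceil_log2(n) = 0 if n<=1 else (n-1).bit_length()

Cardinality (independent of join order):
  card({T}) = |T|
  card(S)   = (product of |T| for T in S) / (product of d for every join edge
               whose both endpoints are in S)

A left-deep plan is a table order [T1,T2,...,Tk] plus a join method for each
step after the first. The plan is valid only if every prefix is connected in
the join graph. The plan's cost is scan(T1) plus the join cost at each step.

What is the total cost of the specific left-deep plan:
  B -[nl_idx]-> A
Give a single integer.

1100

step 1: scan B: cost=60, card=60
step 2: join A via nl_idx
    card(P join A) = 60*500/(60) = 500
    cost = 60 + 60*9 + 500 = 1100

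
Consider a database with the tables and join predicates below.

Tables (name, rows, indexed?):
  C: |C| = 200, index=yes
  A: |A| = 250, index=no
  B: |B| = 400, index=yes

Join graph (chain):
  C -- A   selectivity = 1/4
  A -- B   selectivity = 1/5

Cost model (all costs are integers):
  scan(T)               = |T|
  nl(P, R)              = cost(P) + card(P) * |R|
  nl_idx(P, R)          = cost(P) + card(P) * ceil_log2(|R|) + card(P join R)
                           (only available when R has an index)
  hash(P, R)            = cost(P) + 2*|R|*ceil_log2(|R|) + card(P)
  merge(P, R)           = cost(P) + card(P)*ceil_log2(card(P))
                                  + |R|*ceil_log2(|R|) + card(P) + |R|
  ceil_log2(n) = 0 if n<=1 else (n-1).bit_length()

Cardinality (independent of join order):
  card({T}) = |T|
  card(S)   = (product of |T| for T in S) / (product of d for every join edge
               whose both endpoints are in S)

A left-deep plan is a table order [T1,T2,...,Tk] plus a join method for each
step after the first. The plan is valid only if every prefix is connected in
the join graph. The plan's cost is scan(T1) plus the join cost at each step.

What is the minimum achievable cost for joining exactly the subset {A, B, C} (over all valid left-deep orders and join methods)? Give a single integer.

Selinger DP over subsets of {A,B,C}:
  {C}: scan cost=200, card=200
  {A}: scan cost=250, card=250
  {B}: scan cost=400, card=400
  {AC}: card=12500; try (C,hash)→3700, (A,merge)→4250, (C,merge)→4300, (A,hash)→4400, (C,nl_idx)→14750, (A,nl)→50200 …(+1); best=3700 via (C,hash)
  {AB}: card=20000; try (A,hash)→4800, (B,merge)→6500, (A,merge)→6650, (B,hash)→7700, (B,nl_idx)→22500, (B,nl)→100250 …(+1); best=4800 via (A,hash)
  {ABC}: card=1000000; try (B,hash)→23400, (C,hash)→28000, (B,merge)→195200, (C,merge)→326600, (B,nl_idx)→1116200, (C,nl_idx)→1164800 …(+2); best=23400 via (B,hash)

23400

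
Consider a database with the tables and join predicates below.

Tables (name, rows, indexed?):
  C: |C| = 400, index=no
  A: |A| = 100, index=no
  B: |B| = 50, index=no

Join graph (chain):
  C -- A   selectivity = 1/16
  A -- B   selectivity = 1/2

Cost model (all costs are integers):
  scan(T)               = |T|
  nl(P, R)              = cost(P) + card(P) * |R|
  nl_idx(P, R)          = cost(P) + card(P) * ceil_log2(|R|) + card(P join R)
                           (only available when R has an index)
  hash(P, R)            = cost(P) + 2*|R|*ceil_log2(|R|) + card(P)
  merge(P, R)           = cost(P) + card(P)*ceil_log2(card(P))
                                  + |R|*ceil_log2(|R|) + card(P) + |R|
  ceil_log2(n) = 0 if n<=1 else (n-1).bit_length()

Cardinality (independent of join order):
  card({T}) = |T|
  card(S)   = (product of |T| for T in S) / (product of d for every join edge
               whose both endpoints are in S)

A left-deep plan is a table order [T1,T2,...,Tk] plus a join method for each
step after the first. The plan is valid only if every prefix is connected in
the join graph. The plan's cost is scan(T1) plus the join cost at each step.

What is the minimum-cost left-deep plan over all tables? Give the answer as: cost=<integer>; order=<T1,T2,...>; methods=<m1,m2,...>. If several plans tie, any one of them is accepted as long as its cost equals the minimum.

cost=5300; order=C,A,B; methods=hash,hash

Selinger DP (subsets sized 1..n):
  {C}: scan cost=400, card=400
  {A}: scan cost=100, card=100
  {B}: scan cost=50, card=50
  {AC}: card=2500; try (A,hash)→2200, (C,merge)→4900, (A,merge)→5200, (C,hash)→7400, (C,nl)→40100, (A,nl)→40400; best=2200 via (A,hash)
  {AB}: card=2500; try (B,hash)→800, (A,merge)→1200, (B,merge)→1250, (A,hash)→1500, (A,nl)→5050, (B,nl)→5100; best=800 via (B,hash)
  {ABC}: card=62500; try (B,hash)→5300, (C,hash)→10500, (B,merge)→35050, (C,merge)→37300, (B,nl)→127200, (C,nl)→1000800; best=5300 via (B,hash)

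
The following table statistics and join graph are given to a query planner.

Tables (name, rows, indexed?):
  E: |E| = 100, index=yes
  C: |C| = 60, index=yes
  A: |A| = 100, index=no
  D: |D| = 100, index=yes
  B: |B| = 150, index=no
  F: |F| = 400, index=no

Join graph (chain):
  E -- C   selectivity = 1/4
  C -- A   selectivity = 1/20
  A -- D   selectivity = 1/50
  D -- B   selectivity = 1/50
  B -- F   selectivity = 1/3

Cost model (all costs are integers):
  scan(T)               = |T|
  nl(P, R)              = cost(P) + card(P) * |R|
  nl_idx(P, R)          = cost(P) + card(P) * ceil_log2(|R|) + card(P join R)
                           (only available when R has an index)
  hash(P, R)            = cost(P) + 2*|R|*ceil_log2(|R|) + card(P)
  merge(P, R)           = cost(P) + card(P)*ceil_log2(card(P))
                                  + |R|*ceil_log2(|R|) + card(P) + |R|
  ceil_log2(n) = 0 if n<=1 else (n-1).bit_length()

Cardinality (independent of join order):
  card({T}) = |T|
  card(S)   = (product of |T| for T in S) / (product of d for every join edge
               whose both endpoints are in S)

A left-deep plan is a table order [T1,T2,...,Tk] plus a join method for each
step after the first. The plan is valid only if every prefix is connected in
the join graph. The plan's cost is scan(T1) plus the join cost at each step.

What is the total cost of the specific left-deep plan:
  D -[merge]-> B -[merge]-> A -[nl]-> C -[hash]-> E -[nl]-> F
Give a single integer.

18045250

step 1: scan D: cost=100, card=100
step 2: join B via merge
    card(P join B) = 100*150/(50) = 300
    cost = 100 + 100*7 + 150*8 + 100 + 150 = 2250
step 3: join A via merge
    card(P join A) = 300*100/(50) = 600
    cost = 2250 + 300*9 + 100*7 + 300 + 100 = 6050
step 4: join C via nl
    card(P join C) = 600*60/(20) = 1800
    cost = 6050 + 600*60 = 42050
step 5: join E via hash
    card(P join E) = 1800*100/(4) = 45000
    cost = 42050 + 2*100*7 + 1800 = 45250
step 6: join F via nl
    card(P join F) = 45000*400/(3) = 6000000
    cost = 45250 + 45000*400 = 18045250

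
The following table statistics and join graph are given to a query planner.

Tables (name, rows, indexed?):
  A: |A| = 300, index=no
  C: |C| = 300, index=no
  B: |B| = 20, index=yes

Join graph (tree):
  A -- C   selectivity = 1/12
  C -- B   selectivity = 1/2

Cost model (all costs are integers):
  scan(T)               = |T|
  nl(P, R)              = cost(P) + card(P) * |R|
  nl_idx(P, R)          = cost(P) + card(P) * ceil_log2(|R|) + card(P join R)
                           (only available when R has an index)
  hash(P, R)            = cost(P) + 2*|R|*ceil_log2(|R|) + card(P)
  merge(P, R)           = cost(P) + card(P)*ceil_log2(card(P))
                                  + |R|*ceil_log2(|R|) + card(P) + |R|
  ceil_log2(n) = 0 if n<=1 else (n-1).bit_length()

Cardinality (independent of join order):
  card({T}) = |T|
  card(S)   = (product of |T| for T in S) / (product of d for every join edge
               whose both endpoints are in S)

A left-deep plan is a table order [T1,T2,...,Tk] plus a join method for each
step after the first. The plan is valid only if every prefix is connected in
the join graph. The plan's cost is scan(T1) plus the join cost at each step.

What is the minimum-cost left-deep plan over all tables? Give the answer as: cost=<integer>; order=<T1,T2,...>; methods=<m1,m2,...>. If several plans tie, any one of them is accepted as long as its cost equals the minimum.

Selinger DP (subsets sized 1..n):
  {A}: scan cost=300, card=300
  {C}: scan cost=300, card=300
  {B}: scan cost=20, card=20
  {AC}: card=7500; try (C,hash)→6000, (A,hash)→6000, (C,merge)→6300, (A,merge)→6300, (C,nl)→90300, (A,nl)→90300; best=6000 via (C,hash)
  {BC}: card=3000; try (B,hash)→800, (C,merge)→3140, (B,merge)→3420, (B,nl_idx)→4800, (C,hash)→5440, (C,nl)→6020 …(+1); best=800 via (B,hash)
  {ABC}: card=75000; try (A,hash)→9200, (B,hash)→13700, (A,merge)→42800, (B,merge)→111120, (B,nl_idx)→118500, (B,nl)→156000 …(+1); best=9200 via (A,hash)

cost=9200; order=C,B,A; methods=hash,hash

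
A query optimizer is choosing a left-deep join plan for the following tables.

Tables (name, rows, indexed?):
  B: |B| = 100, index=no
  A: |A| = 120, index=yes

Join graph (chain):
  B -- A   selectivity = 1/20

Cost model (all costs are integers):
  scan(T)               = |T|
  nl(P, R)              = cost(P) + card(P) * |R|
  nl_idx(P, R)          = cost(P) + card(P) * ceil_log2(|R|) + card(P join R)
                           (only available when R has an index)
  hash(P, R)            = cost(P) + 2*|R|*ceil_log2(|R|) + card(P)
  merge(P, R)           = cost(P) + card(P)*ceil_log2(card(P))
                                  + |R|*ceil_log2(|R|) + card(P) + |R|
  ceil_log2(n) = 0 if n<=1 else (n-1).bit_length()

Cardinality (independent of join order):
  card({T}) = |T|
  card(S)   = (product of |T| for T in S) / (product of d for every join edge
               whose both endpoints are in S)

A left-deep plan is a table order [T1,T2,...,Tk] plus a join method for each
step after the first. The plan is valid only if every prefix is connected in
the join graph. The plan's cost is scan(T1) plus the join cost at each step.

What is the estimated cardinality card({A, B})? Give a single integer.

Tables in S: A(120), B(100)
Edges inside S: B-A(d=20)
numerator = 120 * 100 = 12000
denominator = 20 = 20
card(S) = 12000 / 20 = 600

600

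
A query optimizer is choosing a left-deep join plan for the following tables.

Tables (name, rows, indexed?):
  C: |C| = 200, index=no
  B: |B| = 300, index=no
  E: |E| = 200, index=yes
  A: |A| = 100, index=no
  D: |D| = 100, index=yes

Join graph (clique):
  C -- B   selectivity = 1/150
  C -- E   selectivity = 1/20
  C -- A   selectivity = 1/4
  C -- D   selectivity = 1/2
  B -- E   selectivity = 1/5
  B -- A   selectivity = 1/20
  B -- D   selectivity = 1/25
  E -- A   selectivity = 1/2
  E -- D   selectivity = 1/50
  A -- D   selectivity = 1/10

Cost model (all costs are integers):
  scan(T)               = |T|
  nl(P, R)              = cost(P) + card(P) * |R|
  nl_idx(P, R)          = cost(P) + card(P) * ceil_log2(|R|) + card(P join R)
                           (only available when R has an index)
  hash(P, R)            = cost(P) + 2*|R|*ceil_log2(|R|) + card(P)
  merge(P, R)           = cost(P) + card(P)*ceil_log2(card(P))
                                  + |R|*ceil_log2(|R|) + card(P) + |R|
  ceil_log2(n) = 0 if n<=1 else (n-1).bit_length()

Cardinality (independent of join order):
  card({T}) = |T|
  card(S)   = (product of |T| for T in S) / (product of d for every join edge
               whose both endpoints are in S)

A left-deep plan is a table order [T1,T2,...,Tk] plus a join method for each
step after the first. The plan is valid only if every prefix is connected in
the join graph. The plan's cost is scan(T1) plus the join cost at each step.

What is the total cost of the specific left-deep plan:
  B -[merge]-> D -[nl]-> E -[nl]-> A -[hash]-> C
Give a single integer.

343540

step 1: scan B: cost=300, card=300
step 2: join D via merge
    card(P join D) = 300*100/(25) = 1200
    cost = 300 + 300*9 + 100*7 + 300 + 100 = 4100
step 3: join E via nl
    card(P join E) = 1200*200/(5*50) = 960
    cost = 4100 + 1200*200 = 244100
step 4: join A via nl
    card(P join A) = 960*100/(20*2*10) = 240
    cost = 244100 + 960*100 = 340100
step 5: join C via hash
    card(P join C) = 240*200/(150*20*4*2) = 2
    cost = 340100 + 2*200*8 + 240 = 343540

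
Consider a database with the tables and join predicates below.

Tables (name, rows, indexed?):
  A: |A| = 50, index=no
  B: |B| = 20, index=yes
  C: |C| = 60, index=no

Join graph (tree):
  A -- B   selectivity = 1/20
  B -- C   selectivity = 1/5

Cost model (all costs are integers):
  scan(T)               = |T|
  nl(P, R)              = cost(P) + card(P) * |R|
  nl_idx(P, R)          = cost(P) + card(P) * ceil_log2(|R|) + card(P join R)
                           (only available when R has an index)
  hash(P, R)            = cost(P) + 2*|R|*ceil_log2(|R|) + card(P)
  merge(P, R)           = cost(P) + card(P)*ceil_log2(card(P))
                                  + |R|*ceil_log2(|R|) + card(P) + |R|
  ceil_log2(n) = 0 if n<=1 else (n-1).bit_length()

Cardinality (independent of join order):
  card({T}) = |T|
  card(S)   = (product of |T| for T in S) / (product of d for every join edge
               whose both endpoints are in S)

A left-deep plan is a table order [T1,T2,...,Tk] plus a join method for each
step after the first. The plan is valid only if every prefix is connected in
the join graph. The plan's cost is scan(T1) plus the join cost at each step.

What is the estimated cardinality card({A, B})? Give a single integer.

50

Tables in S: A(50), B(20)
Edges inside S: A-B(d=20)
numerator = 50 * 20 = 1000
denominator = 20 = 20
card(S) = 1000 / 20 = 50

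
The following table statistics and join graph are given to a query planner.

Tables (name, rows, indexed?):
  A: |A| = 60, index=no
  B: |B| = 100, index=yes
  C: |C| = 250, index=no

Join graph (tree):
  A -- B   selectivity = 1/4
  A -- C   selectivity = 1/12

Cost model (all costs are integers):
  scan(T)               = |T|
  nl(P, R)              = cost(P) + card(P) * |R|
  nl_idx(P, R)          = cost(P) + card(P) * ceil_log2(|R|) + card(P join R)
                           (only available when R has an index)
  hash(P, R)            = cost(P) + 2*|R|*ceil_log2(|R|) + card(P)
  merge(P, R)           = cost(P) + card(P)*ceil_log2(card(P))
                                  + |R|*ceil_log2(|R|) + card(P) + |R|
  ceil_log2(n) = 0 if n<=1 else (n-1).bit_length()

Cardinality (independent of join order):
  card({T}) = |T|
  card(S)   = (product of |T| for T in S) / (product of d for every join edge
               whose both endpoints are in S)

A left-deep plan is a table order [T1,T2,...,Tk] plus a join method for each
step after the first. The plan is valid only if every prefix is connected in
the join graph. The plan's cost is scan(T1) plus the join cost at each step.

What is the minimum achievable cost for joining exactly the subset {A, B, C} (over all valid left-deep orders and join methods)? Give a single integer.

3870

Selinger DP over subsets of {A,B,C}:
  {A}: scan cost=60, card=60
  {B}: scan cost=100, card=100
  {C}: scan cost=250, card=250
  {AB}: card=1500; try (A,hash)→920, (B,merge)→1280, (A,merge)→1320, (B,hash)→1520, (B,nl_idx)→1980, (B,nl)→6060 …(+1); best=920 via (A,hash)
  {AC}: card=1250; try (A,hash)→1220, (C,merge)→2730, (A,merge)→2920, (C,hash)→4120, (C,nl)→15060, (A,nl)→15250; best=1220 via (A,hash)
  {ABC}: card=31250; try (B,hash)→3870, (C,hash)→6420, (B,merge)→17020, (C,merge)→21170, (B,nl_idx)→41220, (B,nl)→126220 …(+1); best=3870 via (B,hash)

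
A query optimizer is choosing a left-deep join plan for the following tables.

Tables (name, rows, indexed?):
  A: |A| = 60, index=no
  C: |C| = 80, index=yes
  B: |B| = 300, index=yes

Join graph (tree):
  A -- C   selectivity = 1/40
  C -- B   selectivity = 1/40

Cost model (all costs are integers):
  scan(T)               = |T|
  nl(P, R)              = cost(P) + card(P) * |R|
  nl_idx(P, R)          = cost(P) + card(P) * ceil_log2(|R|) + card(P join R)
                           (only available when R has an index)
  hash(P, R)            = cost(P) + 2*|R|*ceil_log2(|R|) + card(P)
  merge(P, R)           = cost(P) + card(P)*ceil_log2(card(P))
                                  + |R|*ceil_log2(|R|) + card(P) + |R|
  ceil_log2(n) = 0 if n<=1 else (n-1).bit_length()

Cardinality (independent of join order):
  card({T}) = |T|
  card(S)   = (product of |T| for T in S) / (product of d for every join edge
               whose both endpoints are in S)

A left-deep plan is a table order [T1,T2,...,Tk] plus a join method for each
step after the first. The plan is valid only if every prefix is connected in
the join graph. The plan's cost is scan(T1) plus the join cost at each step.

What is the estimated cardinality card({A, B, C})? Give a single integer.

900

Tables in S: A(60), B(300), C(80)
Edges inside S: A-C(d=40), C-B(d=40)
numerator = 60 * 300 * 80 = 1440000
denominator = 40 * 40 = 1600
card(S) = 1440000 / 1600 = 900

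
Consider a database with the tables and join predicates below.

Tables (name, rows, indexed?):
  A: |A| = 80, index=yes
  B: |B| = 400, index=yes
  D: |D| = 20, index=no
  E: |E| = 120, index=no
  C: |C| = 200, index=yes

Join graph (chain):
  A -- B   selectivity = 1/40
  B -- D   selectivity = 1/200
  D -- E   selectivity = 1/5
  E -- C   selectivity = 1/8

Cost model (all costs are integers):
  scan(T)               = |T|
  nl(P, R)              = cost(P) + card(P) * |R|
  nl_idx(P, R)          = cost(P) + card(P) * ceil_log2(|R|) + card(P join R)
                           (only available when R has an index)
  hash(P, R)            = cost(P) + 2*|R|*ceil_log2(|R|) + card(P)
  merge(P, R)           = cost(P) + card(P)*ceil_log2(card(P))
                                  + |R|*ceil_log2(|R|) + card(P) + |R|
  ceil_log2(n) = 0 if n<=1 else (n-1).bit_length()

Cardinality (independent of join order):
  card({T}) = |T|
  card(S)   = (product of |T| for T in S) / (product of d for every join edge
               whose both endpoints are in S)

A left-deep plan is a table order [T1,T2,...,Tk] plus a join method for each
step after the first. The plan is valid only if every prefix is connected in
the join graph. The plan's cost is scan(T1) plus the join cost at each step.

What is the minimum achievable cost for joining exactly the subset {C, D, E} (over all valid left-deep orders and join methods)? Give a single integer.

Selinger DP over subsets of {C,D,E}:
  {D}: scan cost=20, card=20
  {E}: scan cost=120, card=120
  {C}: scan cost=200, card=200
  {DE}: card=480; try (D,hash)→440, (E,merge)→1100, (D,merge)→1200, (E,hash)→1720, (E,nl)→2420, (D,nl)→2520; best=440 via (D,hash)
  {CE}: card=3000; try (E,hash)→2080, (C,merge)→2880, (E,merge)→2960, (C,hash)→3440, (C,nl_idx)→4080, (C,nl)→24120 …(+1); best=2080 via (E,hash)
  {CDE}: card=12000; try (C,hash)→4120, (D,hash)→5280, (C,merge)→7040, (C,nl_idx)→16280, (D,merge)→41200, (D,nl)→62080 …(+1); best=4120 via (C,hash)

4120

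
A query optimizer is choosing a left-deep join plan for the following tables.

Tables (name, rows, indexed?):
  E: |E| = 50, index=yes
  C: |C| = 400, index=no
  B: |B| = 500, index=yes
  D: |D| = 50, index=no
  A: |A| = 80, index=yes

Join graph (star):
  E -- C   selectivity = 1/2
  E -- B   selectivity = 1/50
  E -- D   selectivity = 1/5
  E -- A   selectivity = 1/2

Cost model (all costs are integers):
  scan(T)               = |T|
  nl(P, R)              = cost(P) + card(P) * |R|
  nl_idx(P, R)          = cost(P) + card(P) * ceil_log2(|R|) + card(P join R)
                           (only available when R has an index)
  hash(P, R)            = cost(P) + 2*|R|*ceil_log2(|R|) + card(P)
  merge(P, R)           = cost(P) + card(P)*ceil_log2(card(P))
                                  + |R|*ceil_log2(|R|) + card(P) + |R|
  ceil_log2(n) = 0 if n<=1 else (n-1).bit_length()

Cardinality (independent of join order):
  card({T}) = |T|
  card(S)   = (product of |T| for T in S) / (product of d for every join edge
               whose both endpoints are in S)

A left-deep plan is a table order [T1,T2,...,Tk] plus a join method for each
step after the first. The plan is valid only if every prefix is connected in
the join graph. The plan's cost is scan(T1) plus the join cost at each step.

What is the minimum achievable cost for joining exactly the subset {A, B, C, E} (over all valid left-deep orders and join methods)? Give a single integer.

Selinger DP over subsets of {A,B,C,E}:
  {E}: scan cost=50, card=50
  {C}: scan cost=400, card=400
  {B}: scan cost=500, card=500
  {A}: scan cost=80, card=80
  {CE}: card=10000; try (E,hash)→1400, (C,merge)→4400, (E,merge)→4750, (C,hash)→7300, (E,nl_idx)→12800, (C,nl)→20050 …(+1); best=1400 via (E,hash)
  {BE}: card=500; try (B,nl_idx)→1000, (E,hash)→1600, (E,nl_idx)→4000, (B,merge)→5400, (E,merge)→5850, (B,hash)→9100 …(+2); best=1000 via (B,nl_idx)
  {AE}: card=2000; try (E,hash)→760, (A,merge)→1040, (E,merge)→1070, (A,hash)→1220, (A,nl_idx)→2400, (E,nl_idx)→2560 …(+2); best=760 via (E,hash)
  {BCE}: card=100000; try (C,hash)→8700, (C,merge)→10000, (B,hash)→20400, (B,merge)→156400, (B,nl_idx)→191400, (C,nl)→201000 …(+1); best=8700 via (C,hash)
  {ACE}: card=400000; try (C,hash)→9960, (A,hash)→12520, (C,merge)→28760, (A,merge)→152040, (A,nl_idx)→471400, (C,nl)→800760 …(+1); best=9960 via (C,hash)
  {ABE}: card=20000; try (A,hash)→2620, (A,merge)→6640, (B,hash)→11760, (A,nl_idx)→24500, (B,merge)→29760, (B,nl_idx)→38760 …(+2); best=2620 via (A,hash)
  {ABCE}: card=4000000; try (C,hash)→29820, (A,hash)→109820, (C,merge)→326620, (B,hash)→418960, (A,merge)→1809340, (A,nl_idx)→4708700 …(+5); best=29820 via (C,hash)

29820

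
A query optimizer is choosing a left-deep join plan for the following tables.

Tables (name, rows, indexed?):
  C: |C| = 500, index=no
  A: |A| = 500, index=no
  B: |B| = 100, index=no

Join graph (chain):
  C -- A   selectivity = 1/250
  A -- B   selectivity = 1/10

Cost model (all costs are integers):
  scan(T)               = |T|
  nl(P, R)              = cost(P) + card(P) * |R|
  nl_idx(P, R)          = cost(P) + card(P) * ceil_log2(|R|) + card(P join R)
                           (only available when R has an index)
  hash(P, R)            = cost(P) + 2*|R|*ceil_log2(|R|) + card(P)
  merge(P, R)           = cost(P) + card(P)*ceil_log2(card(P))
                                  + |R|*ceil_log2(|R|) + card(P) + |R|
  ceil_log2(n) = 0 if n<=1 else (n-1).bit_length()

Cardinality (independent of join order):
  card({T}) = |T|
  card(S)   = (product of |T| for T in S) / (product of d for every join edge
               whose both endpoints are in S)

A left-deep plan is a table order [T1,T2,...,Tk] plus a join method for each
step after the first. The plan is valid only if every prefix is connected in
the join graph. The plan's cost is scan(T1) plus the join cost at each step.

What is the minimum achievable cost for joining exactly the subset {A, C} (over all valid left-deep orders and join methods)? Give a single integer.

10000

Selinger DP over subsets of {A,C}:
  {C}: scan cost=500, card=500
  {A}: scan cost=500, card=500
  {AC}: card=1000; try (C,hash)→10000, (A,hash)→10000, (C,merge)→10500, (A,merge)→10500, (C,nl)→250500, (A,nl)→250500; best=10000 via (C,hash)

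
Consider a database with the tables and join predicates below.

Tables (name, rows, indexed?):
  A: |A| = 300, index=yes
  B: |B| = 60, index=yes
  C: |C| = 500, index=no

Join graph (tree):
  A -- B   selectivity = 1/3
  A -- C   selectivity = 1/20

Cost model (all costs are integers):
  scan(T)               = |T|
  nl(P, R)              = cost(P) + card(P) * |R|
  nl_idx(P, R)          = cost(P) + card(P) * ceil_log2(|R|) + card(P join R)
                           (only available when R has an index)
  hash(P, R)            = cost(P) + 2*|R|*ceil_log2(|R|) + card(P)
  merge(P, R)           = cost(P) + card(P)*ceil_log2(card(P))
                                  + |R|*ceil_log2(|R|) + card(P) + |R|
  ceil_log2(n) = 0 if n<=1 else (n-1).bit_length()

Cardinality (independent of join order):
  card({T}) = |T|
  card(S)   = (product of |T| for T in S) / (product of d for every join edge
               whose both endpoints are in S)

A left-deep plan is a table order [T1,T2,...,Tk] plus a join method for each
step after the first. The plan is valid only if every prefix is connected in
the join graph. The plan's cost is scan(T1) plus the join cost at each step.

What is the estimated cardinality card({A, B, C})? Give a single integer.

Tables in S: A(300), B(60), C(500)
Edges inside S: A-B(d=3), A-C(d=20)
numerator = 300 * 60 * 500 = 9000000
denominator = 3 * 20 = 60
card(S) = 9000000 / 60 = 150000

150000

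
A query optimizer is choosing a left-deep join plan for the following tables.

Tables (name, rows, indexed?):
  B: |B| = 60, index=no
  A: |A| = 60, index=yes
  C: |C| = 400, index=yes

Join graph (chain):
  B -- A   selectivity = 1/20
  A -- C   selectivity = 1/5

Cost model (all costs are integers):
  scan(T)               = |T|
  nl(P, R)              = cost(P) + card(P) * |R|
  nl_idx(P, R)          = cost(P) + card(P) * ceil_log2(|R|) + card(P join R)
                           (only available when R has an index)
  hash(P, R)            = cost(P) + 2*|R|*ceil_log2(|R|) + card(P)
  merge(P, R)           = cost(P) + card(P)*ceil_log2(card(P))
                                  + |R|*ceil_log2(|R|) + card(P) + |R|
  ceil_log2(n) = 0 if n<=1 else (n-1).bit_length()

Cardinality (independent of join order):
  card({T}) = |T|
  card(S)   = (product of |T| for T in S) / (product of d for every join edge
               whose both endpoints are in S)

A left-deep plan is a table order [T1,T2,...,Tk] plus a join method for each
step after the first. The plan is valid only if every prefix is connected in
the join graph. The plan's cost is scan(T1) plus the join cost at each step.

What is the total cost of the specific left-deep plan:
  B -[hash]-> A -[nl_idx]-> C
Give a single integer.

step 1: scan B: cost=60, card=60
step 2: join A via hash
    card(P join A) = 60*60/(20) = 180
    cost = 60 + 2*60*6 + 60 = 840
step 3: join C via nl_idx
    card(P join C) = 180*400/(5) = 14400
    cost = 840 + 180*9 + 14400 = 16860

16860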